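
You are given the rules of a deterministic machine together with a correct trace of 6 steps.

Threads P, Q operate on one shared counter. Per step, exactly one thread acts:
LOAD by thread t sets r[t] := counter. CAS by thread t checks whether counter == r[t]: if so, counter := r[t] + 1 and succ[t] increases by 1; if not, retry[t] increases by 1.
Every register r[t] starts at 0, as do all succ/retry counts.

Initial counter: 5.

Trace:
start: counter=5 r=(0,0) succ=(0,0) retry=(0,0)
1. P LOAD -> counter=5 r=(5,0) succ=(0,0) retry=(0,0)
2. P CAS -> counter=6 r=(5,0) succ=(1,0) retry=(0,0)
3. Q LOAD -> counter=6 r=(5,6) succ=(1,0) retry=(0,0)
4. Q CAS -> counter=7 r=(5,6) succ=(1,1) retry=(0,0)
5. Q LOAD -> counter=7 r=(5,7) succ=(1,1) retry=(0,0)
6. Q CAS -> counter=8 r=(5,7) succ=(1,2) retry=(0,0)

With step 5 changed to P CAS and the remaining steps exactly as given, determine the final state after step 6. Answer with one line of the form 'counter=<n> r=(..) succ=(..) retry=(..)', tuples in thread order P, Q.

(re-executing from step 5 with the substitution; state before step 5: counter=7 r=(5,6) succ=(1,1) retry=(0,0))
5. P CAS -> counter=7 r=(5,6) succ=(1,1) retry=(1,0)
6. Q CAS -> counter=7 r=(5,6) succ=(1,1) retry=(1,1)

counter=7 r=(5,6) succ=(1,1) retry=(1,1)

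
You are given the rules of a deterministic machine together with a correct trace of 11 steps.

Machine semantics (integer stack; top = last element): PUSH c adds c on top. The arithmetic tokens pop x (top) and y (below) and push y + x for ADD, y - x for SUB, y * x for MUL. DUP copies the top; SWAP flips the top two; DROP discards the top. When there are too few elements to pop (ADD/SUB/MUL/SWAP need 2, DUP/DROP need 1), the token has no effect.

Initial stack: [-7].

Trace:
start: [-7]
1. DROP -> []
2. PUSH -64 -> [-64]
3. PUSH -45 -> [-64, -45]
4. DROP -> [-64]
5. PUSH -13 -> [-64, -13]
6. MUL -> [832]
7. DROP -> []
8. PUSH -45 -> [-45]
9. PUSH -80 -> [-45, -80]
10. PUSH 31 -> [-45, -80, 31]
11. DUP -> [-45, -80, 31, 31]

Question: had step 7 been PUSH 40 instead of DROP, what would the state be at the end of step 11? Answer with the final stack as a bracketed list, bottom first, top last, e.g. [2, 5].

(re-executing from step 7 with the substitution; state before step 7: [832])
7. PUSH 40 -> [832, 40]
8. PUSH -45 -> [832, 40, -45]
9. PUSH -80 -> [832, 40, -45, -80]
10. PUSH 31 -> [832, 40, -45, -80, 31]
11. DUP -> [832, 40, -45, -80, 31, 31]

[832, 40, -45, -80, 31, 31]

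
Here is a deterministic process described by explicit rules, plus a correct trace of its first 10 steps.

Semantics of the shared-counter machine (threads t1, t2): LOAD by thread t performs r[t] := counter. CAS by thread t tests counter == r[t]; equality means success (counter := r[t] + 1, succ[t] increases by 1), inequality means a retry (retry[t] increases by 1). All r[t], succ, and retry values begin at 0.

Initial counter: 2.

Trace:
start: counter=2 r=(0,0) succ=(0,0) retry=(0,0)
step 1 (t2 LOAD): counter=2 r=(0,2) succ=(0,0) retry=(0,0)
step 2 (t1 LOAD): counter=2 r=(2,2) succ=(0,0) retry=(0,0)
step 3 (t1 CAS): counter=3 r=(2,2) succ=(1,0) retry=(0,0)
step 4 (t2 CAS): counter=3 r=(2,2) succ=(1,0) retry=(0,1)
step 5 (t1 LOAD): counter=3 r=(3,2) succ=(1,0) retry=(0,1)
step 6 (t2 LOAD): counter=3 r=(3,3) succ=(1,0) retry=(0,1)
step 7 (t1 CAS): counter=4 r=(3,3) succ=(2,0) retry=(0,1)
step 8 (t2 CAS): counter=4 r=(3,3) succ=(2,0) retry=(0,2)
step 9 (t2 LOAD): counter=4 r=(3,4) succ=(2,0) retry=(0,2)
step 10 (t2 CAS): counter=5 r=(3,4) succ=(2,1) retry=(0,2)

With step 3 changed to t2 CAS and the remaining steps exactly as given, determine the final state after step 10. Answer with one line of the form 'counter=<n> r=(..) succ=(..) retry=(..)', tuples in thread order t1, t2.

(re-executing from step 3 with the substitution; state before step 3: counter=2 r=(2,2) succ=(0,0) retry=(0,0))
step 3 (t2 CAS): counter=3 r=(2,2) succ=(0,1) retry=(0,0)
step 4 (t2 CAS): counter=3 r=(2,2) succ=(0,1) retry=(0,1)
step 5 (t1 LOAD): counter=3 r=(3,2) succ=(0,1) retry=(0,1)
step 6 (t2 LOAD): counter=3 r=(3,3) succ=(0,1) retry=(0,1)
step 7 (t1 CAS): counter=4 r=(3,3) succ=(1,1) retry=(0,1)
step 8 (t2 CAS): counter=4 r=(3,3) succ=(1,1) retry=(0,2)
step 9 (t2 LOAD): counter=4 r=(3,4) succ=(1,1) retry=(0,2)
step 10 (t2 CAS): counter=5 r=(3,4) succ=(1,2) retry=(0,2)

counter=5 r=(3,4) succ=(1,2) retry=(0,2)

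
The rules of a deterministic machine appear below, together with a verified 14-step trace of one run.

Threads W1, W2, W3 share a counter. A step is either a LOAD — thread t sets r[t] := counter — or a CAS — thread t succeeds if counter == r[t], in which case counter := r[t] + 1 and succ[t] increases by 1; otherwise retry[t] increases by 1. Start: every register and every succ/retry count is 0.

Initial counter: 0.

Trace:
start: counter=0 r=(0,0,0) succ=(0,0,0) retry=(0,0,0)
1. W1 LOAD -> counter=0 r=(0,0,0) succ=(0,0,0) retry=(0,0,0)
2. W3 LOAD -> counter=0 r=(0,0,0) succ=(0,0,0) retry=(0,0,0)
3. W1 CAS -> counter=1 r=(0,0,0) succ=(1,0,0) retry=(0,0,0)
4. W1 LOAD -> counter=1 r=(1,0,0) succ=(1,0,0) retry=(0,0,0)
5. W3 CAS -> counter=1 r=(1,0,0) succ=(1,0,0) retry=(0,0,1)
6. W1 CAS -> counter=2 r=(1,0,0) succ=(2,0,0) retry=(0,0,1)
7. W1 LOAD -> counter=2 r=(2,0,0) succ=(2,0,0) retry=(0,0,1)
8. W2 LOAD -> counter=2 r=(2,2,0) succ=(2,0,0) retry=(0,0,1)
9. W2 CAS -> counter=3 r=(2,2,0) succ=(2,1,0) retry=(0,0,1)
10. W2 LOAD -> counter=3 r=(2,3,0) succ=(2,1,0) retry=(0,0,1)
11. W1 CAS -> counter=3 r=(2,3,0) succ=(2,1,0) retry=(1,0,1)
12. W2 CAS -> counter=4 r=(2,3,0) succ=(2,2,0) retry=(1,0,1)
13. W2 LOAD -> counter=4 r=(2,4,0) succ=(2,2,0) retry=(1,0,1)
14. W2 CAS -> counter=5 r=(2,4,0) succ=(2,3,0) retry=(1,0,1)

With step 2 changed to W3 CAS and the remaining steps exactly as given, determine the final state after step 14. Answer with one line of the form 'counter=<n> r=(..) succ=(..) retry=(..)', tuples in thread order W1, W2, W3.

counter=5 r=(2,4,0) succ=(1,3,1) retry=(2,0,1)

(re-executing from step 2 with the substitution; state before step 2: counter=0 r=(0,0,0) succ=(0,0,0) retry=(0,0,0))
2. W3 CAS -> counter=1 r=(0,0,0) succ=(0,0,1) retry=(0,0,0)
3. W1 CAS -> counter=1 r=(0,0,0) succ=(0,0,1) retry=(1,0,0)
4. W1 LOAD -> counter=1 r=(1,0,0) succ=(0,0,1) retry=(1,0,0)
5. W3 CAS -> counter=1 r=(1,0,0) succ=(0,0,1) retry=(1,0,1)
6. W1 CAS -> counter=2 r=(1,0,0) succ=(1,0,1) retry=(1,0,1)
7. W1 LOAD -> counter=2 r=(2,0,0) succ=(1,0,1) retry=(1,0,1)
8. W2 LOAD -> counter=2 r=(2,2,0) succ=(1,0,1) retry=(1,0,1)
9. W2 CAS -> counter=3 r=(2,2,0) succ=(1,1,1) retry=(1,0,1)
10. W2 LOAD -> counter=3 r=(2,3,0) succ=(1,1,1) retry=(1,0,1)
11. W1 CAS -> counter=3 r=(2,3,0) succ=(1,1,1) retry=(2,0,1)
12. W2 CAS -> counter=4 r=(2,3,0) succ=(1,2,1) retry=(2,0,1)
13. W2 LOAD -> counter=4 r=(2,4,0) succ=(1,2,1) retry=(2,0,1)
14. W2 CAS -> counter=5 r=(2,4,0) succ=(1,3,1) retry=(2,0,1)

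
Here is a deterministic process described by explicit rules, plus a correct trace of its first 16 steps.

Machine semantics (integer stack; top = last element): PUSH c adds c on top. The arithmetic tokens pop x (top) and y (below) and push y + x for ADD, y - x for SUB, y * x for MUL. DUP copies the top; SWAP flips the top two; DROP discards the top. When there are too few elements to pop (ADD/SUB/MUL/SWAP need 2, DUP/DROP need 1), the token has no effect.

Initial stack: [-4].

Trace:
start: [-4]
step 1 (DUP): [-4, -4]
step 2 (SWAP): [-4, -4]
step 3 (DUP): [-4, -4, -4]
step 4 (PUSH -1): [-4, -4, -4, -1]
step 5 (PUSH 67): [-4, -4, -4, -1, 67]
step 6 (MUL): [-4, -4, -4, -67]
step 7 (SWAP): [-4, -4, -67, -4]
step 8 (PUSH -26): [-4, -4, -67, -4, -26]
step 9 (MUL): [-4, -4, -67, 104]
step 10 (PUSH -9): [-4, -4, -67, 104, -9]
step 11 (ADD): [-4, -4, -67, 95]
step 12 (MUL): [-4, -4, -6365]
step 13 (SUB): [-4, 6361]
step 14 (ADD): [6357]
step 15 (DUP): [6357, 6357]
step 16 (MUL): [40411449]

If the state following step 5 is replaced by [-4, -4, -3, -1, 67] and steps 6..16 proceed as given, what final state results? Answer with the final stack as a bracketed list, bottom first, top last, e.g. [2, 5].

[21298225]

state after step 5 := [-4, -4, -3, -1, 67]
step 6 (MUL): [-4, -4, -3, -67]
step 7 (SWAP): [-4, -4, -67, -3]
step 8 (PUSH -26): [-4, -4, -67, -3, -26]
step 9 (MUL): [-4, -4, -67, 78]
step 10 (PUSH -9): [-4, -4, -67, 78, -9]
step 11 (ADD): [-4, -4, -67, 69]
step 12 (MUL): [-4, -4, -4623]
step 13 (SUB): [-4, 4619]
step 14 (ADD): [4615]
step 15 (DUP): [4615, 4615]
step 16 (MUL): [21298225]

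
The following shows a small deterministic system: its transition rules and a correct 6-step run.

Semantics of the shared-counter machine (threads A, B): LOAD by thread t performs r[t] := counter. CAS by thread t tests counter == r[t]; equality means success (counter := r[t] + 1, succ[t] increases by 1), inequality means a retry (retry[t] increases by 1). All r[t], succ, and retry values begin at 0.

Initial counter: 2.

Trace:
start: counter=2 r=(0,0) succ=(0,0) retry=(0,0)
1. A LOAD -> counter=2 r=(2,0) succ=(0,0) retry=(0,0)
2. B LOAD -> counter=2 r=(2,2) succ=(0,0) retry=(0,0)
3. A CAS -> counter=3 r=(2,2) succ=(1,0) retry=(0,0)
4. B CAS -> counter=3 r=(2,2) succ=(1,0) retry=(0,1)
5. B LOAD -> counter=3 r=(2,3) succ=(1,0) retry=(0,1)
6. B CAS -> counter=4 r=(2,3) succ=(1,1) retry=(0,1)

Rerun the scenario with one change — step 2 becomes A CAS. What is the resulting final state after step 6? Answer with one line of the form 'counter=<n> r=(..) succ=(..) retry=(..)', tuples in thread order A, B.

(re-executing from step 2 with the substitution; state before step 2: counter=2 r=(2,0) succ=(0,0) retry=(0,0))
2. A CAS -> counter=3 r=(2,0) succ=(1,0) retry=(0,0)
3. A CAS -> counter=3 r=(2,0) succ=(1,0) retry=(1,0)
4. B CAS -> counter=3 r=(2,0) succ=(1,0) retry=(1,1)
5. B LOAD -> counter=3 r=(2,3) succ=(1,0) retry=(1,1)
6. B CAS -> counter=4 r=(2,3) succ=(1,1) retry=(1,1)

counter=4 r=(2,3) succ=(1,1) retry=(1,1)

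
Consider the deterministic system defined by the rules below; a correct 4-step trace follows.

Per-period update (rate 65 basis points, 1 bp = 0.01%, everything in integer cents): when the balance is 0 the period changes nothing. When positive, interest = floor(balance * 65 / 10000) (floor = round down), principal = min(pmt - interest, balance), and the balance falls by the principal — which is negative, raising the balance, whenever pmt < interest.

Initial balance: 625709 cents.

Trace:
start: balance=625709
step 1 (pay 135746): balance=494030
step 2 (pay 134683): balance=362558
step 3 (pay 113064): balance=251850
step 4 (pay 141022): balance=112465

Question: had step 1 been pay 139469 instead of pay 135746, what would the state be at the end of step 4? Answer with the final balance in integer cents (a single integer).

(re-executing from step 1 with the substitution; state before step 1: balance=625709)
step 1 (pay 139469): balance=490307
step 2 (pay 134683): balance=358810
step 3 (pay 113064): balance=248078
step 4 (pay 141022): balance=108668

108668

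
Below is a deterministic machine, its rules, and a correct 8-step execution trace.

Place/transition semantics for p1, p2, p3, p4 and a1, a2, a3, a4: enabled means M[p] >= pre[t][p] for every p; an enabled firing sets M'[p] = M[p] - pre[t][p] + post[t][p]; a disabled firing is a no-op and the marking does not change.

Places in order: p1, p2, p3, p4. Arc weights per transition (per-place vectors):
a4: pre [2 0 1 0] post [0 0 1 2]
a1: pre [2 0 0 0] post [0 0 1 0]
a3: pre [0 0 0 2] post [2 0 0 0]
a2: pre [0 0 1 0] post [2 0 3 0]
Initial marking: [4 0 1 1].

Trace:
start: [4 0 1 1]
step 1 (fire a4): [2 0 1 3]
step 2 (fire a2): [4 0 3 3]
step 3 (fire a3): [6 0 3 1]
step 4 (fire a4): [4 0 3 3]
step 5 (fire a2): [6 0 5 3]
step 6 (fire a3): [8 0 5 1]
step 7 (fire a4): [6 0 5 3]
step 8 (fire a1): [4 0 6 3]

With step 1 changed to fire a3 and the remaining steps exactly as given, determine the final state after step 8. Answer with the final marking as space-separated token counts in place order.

4 0 6 3

(re-executing from step 1 with the substitution; state before step 1: [4 0 1 1])
step 1 (fire a3): [4 0 1 1]
step 2 (fire a2): [6 0 3 1]
step 3 (fire a3): [6 0 3 1]
step 4 (fire a4): [4 0 3 3]
step 5 (fire a2): [6 0 5 3]
step 6 (fire a3): [8 0 5 1]
step 7 (fire a4): [6 0 5 3]
step 8 (fire a1): [4 0 6 3]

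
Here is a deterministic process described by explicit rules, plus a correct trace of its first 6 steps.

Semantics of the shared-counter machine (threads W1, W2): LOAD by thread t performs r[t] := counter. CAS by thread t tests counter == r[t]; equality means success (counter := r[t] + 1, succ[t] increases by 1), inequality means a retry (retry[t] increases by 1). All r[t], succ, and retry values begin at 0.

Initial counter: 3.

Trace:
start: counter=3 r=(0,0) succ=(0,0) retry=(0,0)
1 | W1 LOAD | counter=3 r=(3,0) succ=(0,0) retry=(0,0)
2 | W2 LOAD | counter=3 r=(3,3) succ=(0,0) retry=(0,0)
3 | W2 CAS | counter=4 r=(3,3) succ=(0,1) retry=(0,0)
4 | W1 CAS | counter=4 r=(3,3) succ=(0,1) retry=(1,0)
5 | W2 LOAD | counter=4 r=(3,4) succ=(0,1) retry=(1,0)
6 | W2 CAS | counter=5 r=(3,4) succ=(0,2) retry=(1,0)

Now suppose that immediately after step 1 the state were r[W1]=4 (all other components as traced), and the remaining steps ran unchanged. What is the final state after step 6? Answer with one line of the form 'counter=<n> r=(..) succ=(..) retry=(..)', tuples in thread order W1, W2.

counter=6 r=(4,5) succ=(1,2) retry=(0,0)

state after step 1 := counter=3 r=(4,0) succ=(0,0) retry=(0,0)
2 | W2 LOAD | counter=3 r=(4,3) succ=(0,0) retry=(0,0)
3 | W2 CAS | counter=4 r=(4,3) succ=(0,1) retry=(0,0)
4 | W1 CAS | counter=5 r=(4,3) succ=(1,1) retry=(0,0)
5 | W2 LOAD | counter=5 r=(4,5) succ=(1,1) retry=(0,0)
6 | W2 CAS | counter=6 r=(4,5) succ=(1,2) retry=(0,0)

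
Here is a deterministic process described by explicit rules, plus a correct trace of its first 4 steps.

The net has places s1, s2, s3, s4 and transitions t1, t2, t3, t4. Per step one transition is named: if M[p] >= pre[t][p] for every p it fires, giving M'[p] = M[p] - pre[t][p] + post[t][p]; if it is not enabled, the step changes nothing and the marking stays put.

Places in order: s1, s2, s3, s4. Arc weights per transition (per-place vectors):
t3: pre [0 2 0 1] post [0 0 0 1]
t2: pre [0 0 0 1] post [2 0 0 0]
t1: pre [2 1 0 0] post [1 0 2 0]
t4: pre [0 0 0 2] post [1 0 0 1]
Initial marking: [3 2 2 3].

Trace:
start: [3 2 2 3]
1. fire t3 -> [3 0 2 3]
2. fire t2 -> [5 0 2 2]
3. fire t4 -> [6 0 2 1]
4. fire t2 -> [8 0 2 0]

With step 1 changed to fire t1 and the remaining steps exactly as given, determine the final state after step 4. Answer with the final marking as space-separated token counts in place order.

7 1 4 0

(re-executing from step 1 with the substitution; state before step 1: [3 2 2 3])
1. fire t1 -> [2 1 4 3]
2. fire t2 -> [4 1 4 2]
3. fire t4 -> [5 1 4 1]
4. fire t2 -> [7 1 4 0]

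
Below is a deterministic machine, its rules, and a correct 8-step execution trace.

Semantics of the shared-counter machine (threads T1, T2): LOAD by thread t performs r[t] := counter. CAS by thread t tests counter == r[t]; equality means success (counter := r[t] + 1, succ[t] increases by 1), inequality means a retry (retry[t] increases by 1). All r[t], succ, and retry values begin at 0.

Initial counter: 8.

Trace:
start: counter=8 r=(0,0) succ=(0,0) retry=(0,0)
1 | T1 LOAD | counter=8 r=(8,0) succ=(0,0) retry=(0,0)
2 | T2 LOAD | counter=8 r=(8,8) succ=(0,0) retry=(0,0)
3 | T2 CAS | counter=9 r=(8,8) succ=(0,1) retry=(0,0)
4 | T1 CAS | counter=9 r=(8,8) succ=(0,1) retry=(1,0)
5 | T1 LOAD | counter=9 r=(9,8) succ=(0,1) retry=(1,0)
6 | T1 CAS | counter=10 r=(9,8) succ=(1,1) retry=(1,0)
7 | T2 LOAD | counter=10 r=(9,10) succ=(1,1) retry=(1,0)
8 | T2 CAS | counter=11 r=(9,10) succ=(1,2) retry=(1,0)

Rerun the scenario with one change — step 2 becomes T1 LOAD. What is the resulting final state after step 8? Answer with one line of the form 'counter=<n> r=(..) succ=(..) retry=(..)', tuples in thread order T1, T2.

counter=11 r=(9,10) succ=(2,1) retry=(0,1)

(re-executing from step 2 with the substitution; state before step 2: counter=8 r=(8,0) succ=(0,0) retry=(0,0))
2 | T1 LOAD | counter=8 r=(8,0) succ=(0,0) retry=(0,0)
3 | T2 CAS | counter=8 r=(8,0) succ=(0,0) retry=(0,1)
4 | T1 CAS | counter=9 r=(8,0) succ=(1,0) retry=(0,1)
5 | T1 LOAD | counter=9 r=(9,0) succ=(1,0) retry=(0,1)
6 | T1 CAS | counter=10 r=(9,0) succ=(2,0) retry=(0,1)
7 | T2 LOAD | counter=10 r=(9,10) succ=(2,0) retry=(0,1)
8 | T2 CAS | counter=11 r=(9,10) succ=(2,1) retry=(0,1)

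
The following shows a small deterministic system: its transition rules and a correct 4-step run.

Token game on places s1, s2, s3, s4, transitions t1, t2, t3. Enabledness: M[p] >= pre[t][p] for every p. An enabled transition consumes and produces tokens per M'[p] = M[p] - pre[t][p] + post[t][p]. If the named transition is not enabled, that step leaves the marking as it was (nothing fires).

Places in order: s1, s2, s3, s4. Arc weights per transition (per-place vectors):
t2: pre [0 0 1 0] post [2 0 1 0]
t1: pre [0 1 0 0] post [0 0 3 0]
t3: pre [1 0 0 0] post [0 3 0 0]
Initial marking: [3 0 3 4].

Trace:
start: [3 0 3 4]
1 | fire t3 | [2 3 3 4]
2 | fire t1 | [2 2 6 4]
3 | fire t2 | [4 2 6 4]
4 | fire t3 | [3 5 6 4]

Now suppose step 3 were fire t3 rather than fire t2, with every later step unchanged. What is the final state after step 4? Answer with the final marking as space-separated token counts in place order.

(re-executing from step 3 with the substitution; state before step 3: [2 2 6 4])
3 | fire t3 | [1 5 6 4]
4 | fire t3 | [0 8 6 4]

0 8 6 4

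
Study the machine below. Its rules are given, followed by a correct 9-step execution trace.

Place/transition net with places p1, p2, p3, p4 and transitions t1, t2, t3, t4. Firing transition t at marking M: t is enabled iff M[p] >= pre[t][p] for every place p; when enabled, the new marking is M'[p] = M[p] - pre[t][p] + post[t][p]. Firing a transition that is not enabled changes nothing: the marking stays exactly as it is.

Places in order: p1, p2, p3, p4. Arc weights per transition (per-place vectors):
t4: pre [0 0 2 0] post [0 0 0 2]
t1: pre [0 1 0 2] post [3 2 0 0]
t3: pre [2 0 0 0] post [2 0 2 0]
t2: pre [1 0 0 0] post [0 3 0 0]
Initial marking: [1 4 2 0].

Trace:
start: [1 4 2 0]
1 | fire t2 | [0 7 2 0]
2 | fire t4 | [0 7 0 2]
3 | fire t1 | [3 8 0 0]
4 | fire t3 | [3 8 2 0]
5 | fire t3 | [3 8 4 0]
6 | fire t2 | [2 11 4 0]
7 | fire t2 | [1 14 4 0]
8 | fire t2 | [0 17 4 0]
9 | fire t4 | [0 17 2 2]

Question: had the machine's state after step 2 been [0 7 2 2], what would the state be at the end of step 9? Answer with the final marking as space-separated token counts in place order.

0 17 4 2

state after step 2 := [0 7 2 2]
3 | fire t1 | [3 8 2 0]
4 | fire t3 | [3 8 4 0]
5 | fire t3 | [3 8 6 0]
6 | fire t2 | [2 11 6 0]
7 | fire t2 | [1 14 6 0]
8 | fire t2 | [0 17 6 0]
9 | fire t4 | [0 17 4 2]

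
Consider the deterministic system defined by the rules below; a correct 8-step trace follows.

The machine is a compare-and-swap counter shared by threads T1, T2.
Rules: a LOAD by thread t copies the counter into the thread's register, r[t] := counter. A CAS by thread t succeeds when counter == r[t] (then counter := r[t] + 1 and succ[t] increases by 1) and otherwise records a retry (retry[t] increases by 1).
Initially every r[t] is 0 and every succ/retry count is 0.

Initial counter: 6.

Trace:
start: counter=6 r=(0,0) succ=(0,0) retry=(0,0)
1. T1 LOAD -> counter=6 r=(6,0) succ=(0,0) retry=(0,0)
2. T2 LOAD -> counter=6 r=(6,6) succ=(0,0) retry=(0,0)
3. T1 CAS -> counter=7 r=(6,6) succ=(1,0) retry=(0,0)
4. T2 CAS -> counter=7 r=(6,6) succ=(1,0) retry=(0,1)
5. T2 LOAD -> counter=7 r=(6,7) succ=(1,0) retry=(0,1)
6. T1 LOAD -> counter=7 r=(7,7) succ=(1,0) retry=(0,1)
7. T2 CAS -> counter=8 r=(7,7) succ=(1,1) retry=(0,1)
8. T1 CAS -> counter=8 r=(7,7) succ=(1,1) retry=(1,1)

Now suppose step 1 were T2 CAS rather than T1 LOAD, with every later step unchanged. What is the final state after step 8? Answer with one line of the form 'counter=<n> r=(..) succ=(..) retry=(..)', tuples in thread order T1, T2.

(re-executing from step 1 with the substitution; state before step 1: counter=6 r=(0,0) succ=(0,0) retry=(0,0))
1. T2 CAS -> counter=6 r=(0,0) succ=(0,0) retry=(0,1)
2. T2 LOAD -> counter=6 r=(0,6) succ=(0,0) retry=(0,1)
3. T1 CAS -> counter=6 r=(0,6) succ=(0,0) retry=(1,1)
4. T2 CAS -> counter=7 r=(0,6) succ=(0,1) retry=(1,1)
5. T2 LOAD -> counter=7 r=(0,7) succ=(0,1) retry=(1,1)
6. T1 LOAD -> counter=7 r=(7,7) succ=(0,1) retry=(1,1)
7. T2 CAS -> counter=8 r=(7,7) succ=(0,2) retry=(1,1)
8. T1 CAS -> counter=8 r=(7,7) succ=(0,2) retry=(2,1)

counter=8 r=(7,7) succ=(0,2) retry=(2,1)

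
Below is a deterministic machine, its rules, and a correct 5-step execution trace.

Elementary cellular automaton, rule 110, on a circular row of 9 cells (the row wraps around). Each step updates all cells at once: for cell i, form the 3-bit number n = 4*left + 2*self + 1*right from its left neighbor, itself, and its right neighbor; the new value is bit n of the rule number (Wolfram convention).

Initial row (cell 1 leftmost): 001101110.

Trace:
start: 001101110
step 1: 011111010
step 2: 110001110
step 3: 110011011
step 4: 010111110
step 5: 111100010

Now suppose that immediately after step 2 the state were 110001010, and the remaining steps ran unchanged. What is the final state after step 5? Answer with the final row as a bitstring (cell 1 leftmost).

state after step 2 := 110001010
step 3: 110011111
step 4: 010110000
step 5: 111110000

111110000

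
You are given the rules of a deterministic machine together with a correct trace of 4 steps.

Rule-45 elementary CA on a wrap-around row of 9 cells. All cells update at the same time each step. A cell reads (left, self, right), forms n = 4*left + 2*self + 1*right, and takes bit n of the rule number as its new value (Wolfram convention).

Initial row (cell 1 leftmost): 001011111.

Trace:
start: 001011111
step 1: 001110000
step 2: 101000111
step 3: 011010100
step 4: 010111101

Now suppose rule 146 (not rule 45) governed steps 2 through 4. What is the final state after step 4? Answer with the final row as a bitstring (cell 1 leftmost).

010001011

(re-executing steps 2..4 under rule 146; state before step 2: 001110000)
step 2: 010101000
step 3: 100000100
step 4: 010001011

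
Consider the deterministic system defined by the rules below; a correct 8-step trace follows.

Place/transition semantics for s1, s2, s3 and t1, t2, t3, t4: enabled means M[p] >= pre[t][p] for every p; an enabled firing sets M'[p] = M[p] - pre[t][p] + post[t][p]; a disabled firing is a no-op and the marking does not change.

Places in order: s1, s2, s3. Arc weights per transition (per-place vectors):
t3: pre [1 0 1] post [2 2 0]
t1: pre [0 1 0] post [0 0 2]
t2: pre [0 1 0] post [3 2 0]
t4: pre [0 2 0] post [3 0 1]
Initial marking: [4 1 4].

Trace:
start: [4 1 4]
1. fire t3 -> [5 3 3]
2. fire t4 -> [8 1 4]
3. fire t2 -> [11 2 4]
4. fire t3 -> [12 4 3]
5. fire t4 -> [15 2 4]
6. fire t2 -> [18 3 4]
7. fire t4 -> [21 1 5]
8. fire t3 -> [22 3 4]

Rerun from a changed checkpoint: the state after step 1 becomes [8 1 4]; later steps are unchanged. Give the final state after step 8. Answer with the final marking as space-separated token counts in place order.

22 3 4

state after step 1 := [8 1 4]
2. fire t4 -> [8 1 4]
3. fire t2 -> [11 2 4]
4. fire t3 -> [12 4 3]
5. fire t4 -> [15 2 4]
6. fire t2 -> [18 3 4]
7. fire t4 -> [21 1 5]
8. fire t3 -> [22 3 4]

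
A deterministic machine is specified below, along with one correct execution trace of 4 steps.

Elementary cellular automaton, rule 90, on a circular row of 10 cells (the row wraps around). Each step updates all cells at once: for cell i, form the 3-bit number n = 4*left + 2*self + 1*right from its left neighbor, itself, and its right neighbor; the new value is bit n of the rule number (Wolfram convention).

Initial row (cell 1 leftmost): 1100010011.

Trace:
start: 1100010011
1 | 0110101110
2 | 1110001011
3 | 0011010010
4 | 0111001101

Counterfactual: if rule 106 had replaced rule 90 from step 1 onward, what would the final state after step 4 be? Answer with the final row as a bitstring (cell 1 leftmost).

0100111111

(re-executing steps 1..4 under rule 106; state before step 1: 1100010011)
1 | 0100100110
2 | 1001001110
3 | 0010011011
4 | 0100111111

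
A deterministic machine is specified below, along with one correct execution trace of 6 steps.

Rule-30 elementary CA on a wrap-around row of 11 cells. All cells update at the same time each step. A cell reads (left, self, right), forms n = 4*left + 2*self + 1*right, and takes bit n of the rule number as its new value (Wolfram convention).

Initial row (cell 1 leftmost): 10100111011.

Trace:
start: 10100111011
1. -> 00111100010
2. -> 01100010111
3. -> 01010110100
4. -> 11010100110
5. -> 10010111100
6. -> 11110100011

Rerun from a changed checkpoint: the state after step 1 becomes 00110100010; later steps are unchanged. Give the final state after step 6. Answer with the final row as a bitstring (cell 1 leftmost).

state after step 1 := 00110100010
2. -> 01100110111
3. -> 01011100100
4. -> 11010011110
5. -> 10011110000
6. -> 11110001001

11110001001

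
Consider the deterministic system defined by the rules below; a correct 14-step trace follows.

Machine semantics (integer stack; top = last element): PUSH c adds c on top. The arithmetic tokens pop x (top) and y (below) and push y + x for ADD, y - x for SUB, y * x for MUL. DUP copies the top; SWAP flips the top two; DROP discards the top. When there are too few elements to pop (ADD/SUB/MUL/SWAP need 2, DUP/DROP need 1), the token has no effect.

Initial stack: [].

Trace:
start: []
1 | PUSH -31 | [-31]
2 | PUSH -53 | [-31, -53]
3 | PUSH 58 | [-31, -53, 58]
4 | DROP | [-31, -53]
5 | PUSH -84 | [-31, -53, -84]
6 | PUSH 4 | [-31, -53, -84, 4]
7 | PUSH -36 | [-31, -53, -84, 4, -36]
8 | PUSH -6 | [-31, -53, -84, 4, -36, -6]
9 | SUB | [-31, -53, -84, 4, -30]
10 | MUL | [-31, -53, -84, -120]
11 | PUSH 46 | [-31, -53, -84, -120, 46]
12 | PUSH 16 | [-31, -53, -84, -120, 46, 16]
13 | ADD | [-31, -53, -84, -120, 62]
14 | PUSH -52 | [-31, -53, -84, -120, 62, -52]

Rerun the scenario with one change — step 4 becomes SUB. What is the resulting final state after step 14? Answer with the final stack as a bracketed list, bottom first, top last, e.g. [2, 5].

[-31, -111, -84, -120, 62, -52]

(re-executing from step 4 with the substitution; state before step 4: [-31, -53, 58])
4 | SUB | [-31, -111]
5 | PUSH -84 | [-31, -111, -84]
6 | PUSH 4 | [-31, -111, -84, 4]
7 | PUSH -36 | [-31, -111, -84, 4, -36]
8 | PUSH -6 | [-31, -111, -84, 4, -36, -6]
9 | SUB | [-31, -111, -84, 4, -30]
10 | MUL | [-31, -111, -84, -120]
11 | PUSH 46 | [-31, -111, -84, -120, 46]
12 | PUSH 16 | [-31, -111, -84, -120, 46, 16]
13 | ADD | [-31, -111, -84, -120, 62]
14 | PUSH -52 | [-31, -111, -84, -120, 62, -52]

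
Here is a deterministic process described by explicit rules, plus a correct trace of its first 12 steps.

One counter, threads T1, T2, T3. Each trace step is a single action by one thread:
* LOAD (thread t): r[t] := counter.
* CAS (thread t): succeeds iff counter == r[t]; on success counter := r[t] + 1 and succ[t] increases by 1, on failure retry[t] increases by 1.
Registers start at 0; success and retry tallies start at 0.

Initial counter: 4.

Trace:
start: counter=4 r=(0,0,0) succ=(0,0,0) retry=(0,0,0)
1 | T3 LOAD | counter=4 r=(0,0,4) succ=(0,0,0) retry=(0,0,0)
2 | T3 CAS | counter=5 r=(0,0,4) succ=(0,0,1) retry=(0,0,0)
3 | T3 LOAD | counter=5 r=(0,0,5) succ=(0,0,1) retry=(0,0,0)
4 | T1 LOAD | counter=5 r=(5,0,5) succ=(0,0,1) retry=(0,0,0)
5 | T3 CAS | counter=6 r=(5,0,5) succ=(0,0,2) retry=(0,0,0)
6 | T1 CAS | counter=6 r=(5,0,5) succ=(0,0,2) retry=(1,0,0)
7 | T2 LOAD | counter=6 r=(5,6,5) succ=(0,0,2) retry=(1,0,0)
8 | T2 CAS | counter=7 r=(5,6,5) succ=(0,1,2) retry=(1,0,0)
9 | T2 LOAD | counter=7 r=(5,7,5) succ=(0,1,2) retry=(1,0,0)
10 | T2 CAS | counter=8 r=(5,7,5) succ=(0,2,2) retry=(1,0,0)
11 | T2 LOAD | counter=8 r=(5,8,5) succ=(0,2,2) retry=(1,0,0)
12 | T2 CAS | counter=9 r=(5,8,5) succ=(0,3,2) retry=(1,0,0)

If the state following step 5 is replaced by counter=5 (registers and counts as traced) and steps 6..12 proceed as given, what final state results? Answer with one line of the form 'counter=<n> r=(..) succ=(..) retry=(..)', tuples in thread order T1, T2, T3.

counter=9 r=(5,8,5) succ=(1,3,2) retry=(0,0,0)

state after step 5 := counter=5 r=(5,0,5) succ=(0,0,2) retry=(0,0,0)
6 | T1 CAS | counter=6 r=(5,0,5) succ=(1,0,2) retry=(0,0,0)
7 | T2 LOAD | counter=6 r=(5,6,5) succ=(1,0,2) retry=(0,0,0)
8 | T2 CAS | counter=7 r=(5,6,5) succ=(1,1,2) retry=(0,0,0)
9 | T2 LOAD | counter=7 r=(5,7,5) succ=(1,1,2) retry=(0,0,0)
10 | T2 CAS | counter=8 r=(5,7,5) succ=(1,2,2) retry=(0,0,0)
11 | T2 LOAD | counter=8 r=(5,8,5) succ=(1,2,2) retry=(0,0,0)
12 | T2 CAS | counter=9 r=(5,8,5) succ=(1,3,2) retry=(0,0,0)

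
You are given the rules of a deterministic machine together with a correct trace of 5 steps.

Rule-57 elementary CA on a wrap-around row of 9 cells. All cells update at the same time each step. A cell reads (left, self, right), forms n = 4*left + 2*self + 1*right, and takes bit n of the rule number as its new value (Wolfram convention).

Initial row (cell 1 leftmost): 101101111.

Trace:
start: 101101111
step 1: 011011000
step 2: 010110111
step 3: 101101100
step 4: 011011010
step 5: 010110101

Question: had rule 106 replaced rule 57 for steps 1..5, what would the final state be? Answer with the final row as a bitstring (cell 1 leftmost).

001001111

(re-executing steps 1..5 under rule 106; state before step 1: 101101111)
step 1: 111111000
step 2: 100001001
step 3: 100010011
step 4: 100100110
step 5: 001001111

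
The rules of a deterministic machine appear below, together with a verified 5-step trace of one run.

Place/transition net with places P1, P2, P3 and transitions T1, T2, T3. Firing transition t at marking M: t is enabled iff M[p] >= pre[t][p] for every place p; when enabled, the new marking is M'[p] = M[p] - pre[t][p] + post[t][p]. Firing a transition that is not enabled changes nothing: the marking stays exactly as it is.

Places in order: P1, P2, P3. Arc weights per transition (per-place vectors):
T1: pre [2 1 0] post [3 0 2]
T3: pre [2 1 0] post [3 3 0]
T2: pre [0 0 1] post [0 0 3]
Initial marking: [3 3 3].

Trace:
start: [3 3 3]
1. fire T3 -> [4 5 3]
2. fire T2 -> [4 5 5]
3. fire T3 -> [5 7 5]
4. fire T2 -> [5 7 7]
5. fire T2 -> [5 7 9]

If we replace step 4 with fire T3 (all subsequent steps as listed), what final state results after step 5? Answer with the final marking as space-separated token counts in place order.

(re-executing from step 4 with the substitution; state before step 4: [5 7 5])
4. fire T3 -> [6 9 5]
5. fire T2 -> [6 9 7]

6 9 7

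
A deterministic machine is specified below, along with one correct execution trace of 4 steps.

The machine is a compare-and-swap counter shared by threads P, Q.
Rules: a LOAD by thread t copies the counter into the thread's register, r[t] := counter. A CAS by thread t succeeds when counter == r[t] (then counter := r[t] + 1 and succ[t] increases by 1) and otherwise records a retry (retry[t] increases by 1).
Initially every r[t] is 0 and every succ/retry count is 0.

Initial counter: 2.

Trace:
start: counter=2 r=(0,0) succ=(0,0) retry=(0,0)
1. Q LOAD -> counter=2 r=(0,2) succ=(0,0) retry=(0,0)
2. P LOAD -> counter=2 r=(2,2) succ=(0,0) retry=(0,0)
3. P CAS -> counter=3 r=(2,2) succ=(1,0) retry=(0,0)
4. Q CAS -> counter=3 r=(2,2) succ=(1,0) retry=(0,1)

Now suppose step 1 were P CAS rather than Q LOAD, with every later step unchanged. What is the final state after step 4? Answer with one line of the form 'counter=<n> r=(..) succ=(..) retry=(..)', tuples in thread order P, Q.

(re-executing from step 1 with the substitution; state before step 1: counter=2 r=(0,0) succ=(0,0) retry=(0,0))
1. P CAS -> counter=2 r=(0,0) succ=(0,0) retry=(1,0)
2. P LOAD -> counter=2 r=(2,0) succ=(0,0) retry=(1,0)
3. P CAS -> counter=3 r=(2,0) succ=(1,0) retry=(1,0)
4. Q CAS -> counter=3 r=(2,0) succ=(1,0) retry=(1,1)

counter=3 r=(2,0) succ=(1,0) retry=(1,1)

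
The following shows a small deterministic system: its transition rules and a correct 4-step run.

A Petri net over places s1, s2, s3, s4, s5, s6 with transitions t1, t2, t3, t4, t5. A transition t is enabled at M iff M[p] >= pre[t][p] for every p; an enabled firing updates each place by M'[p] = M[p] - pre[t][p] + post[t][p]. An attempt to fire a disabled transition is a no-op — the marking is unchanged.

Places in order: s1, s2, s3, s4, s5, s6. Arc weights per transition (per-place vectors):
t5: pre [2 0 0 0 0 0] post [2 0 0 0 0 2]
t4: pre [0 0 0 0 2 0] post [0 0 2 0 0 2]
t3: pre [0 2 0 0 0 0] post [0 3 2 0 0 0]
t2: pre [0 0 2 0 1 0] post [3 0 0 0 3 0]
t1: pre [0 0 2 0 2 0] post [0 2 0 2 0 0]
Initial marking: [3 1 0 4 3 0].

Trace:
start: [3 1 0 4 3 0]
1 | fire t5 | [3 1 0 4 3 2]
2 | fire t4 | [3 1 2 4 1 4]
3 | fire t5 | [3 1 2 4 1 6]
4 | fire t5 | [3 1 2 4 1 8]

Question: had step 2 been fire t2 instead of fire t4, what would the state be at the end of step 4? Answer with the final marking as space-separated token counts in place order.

3 1 0 4 3 6

(re-executing from step 2 with the substitution; state before step 2: [3 1 0 4 3 2])
2 | fire t2 | [3 1 0 4 3 2]
3 | fire t5 | [3 1 0 4 3 4]
4 | fire t5 | [3 1 0 4 3 6]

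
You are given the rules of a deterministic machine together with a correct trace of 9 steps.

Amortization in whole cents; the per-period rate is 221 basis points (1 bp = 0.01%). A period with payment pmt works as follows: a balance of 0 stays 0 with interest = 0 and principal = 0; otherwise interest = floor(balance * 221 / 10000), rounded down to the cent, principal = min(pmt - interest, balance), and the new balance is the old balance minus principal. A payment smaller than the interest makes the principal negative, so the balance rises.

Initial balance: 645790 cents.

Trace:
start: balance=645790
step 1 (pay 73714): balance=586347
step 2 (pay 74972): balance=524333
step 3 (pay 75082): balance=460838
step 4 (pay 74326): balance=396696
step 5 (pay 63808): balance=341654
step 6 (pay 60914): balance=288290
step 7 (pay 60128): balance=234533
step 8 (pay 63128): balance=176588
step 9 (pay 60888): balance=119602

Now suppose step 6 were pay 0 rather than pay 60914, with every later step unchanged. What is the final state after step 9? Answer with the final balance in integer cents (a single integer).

(re-executing from step 6 with the substitution; state before step 6: balance=341654)
step 6 (pay 0): balance=349204
step 7 (pay 60128): balance=296793
step 8 (pay 63128): balance=240224
step 9 (pay 60888): balance=184644

184644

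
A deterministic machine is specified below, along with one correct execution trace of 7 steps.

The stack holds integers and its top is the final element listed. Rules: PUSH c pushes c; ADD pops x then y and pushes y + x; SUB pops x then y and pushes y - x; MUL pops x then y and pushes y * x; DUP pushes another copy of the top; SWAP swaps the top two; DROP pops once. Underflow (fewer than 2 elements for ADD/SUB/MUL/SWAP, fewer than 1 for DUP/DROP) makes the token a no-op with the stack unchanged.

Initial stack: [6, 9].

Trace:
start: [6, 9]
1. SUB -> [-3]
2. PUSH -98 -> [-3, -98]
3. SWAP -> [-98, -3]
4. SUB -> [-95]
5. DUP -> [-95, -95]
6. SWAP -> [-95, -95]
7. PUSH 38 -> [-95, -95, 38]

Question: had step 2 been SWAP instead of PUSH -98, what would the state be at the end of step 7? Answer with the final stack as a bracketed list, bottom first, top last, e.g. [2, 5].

(re-executing from step 2 with the substitution; state before step 2: [-3])
2. SWAP -> [-3]
3. SWAP -> [-3]
4. SUB -> [-3]
5. DUP -> [-3, -3]
6. SWAP -> [-3, -3]
7. PUSH 38 -> [-3, -3, 38]

[-3, -3, 38]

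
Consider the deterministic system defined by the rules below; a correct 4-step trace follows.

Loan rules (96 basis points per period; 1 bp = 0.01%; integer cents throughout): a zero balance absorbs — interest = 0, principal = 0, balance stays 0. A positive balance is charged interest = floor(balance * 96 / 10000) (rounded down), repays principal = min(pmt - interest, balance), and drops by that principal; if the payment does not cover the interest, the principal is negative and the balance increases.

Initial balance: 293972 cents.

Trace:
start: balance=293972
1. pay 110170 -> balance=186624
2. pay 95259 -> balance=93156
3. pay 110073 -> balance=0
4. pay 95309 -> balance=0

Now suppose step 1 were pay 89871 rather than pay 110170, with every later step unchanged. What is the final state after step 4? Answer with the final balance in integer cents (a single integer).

(re-executing from step 1 with the substitution; state before step 1: balance=293972)
1. pay 89871 -> balance=206923
2. pay 95259 -> balance=113650
3. pay 110073 -> balance=4668
4. pay 95309 -> balance=0

0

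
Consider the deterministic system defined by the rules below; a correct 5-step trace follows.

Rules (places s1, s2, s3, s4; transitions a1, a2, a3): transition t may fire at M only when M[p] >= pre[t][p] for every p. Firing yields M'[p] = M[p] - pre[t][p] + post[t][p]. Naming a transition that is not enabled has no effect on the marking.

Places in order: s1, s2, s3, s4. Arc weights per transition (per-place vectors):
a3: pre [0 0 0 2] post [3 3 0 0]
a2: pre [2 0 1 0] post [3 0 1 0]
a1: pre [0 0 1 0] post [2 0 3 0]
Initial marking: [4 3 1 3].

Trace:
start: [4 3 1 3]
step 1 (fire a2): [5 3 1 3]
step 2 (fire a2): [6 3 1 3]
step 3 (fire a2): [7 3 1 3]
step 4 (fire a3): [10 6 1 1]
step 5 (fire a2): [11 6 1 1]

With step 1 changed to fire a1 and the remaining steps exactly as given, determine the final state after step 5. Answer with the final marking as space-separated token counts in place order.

(re-executing from step 1 with the substitution; state before step 1: [4 3 1 3])
step 1 (fire a1): [6 3 3 3]
step 2 (fire a2): [7 3 3 3]
step 3 (fire a2): [8 3 3 3]
step 4 (fire a3): [11 6 3 1]
step 5 (fire a2): [12 6 3 1]

12 6 3 1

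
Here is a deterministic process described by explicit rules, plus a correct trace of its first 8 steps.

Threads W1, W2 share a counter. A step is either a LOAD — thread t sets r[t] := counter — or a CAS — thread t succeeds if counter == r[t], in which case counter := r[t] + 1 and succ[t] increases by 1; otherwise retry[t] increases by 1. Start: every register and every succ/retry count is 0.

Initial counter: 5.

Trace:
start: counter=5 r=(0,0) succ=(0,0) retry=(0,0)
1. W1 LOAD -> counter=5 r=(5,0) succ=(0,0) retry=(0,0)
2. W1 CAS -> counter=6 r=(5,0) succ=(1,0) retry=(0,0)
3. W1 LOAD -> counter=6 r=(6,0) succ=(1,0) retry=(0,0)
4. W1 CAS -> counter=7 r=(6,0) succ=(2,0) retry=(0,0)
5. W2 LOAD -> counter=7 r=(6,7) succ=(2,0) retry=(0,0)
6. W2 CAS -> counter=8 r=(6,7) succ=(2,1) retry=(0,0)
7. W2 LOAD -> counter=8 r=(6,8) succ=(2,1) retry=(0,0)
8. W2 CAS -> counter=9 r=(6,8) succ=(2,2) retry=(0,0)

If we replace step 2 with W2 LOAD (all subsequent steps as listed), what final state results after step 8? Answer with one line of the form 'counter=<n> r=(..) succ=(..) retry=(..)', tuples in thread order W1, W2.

(re-executing from step 2 with the substitution; state before step 2: counter=5 r=(5,0) succ=(0,0) retry=(0,0))
2. W2 LOAD -> counter=5 r=(5,5) succ=(0,0) retry=(0,0)
3. W1 LOAD -> counter=5 r=(5,5) succ=(0,0) retry=(0,0)
4. W1 CAS -> counter=6 r=(5,5) succ=(1,0) retry=(0,0)
5. W2 LOAD -> counter=6 r=(5,6) succ=(1,0) retry=(0,0)
6. W2 CAS -> counter=7 r=(5,6) succ=(1,1) retry=(0,0)
7. W2 LOAD -> counter=7 r=(5,7) succ=(1,1) retry=(0,0)
8. W2 CAS -> counter=8 r=(5,7) succ=(1,2) retry=(0,0)

counter=8 r=(5,7) succ=(1,2) retry=(0,0)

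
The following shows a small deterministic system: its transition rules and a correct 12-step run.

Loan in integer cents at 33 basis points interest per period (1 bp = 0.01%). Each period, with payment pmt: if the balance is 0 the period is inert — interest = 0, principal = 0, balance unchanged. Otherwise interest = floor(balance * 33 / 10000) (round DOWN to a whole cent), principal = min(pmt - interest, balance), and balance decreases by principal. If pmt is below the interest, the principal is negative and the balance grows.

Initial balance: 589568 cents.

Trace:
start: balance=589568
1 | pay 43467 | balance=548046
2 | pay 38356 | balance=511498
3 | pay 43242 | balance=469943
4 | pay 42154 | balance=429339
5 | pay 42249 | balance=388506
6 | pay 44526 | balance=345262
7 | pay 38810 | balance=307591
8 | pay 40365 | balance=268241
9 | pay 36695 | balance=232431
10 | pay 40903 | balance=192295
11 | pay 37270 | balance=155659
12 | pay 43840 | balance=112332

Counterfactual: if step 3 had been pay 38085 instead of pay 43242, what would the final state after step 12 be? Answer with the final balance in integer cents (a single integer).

117643

(re-executing from step 3 with the substitution; state before step 3: balance=511498)
3 | pay 38085 | balance=475100
4 | pay 42154 | balance=434513
5 | pay 42249 | balance=393697
6 | pay 44526 | balance=350470
7 | pay 38810 | balance=312816
8 | pay 40365 | balance=273483
9 | pay 36695 | balance=237690
10 | pay 40903 | balance=197571
11 | pay 37270 | balance=160952
12 | pay 43840 | balance=117643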